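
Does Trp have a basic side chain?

No

The basic amino acids are Lys (K), Arg (R), and His (H).
Tryptophan is not in this group.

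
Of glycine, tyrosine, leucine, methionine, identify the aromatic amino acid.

The aromatic amino acids are Phe (F, benzyl), Trp (W, indole), and Tyr (Y, phenol).
Of the listed options, only tyrosine belongs to this group.

tyrosine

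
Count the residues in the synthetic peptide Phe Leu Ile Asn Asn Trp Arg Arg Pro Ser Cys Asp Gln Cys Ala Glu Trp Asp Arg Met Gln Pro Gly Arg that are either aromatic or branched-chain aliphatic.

Aromatic: F, W, Y. Branched-chain aliphatic: I, L, V.
Aromatic residues here: Phe1, Trp6, Trp17 (3).
Branched-chain aliphatic residues here: Leu2, Ile3 (2).
The two groups share no amino acid, so total = 3 + 2 = 5.

5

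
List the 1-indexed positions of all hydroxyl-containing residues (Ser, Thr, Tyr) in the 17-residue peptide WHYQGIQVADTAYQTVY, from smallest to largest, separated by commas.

3, 11, 13, 15, 17

Matching residues: Y3, T11, Y13, T15, Y17.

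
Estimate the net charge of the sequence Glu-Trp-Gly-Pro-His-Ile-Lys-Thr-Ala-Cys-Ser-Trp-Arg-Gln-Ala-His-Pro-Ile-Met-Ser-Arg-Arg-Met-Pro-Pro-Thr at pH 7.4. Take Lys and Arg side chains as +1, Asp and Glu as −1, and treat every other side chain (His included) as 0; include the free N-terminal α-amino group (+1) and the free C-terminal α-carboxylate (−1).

+3

Positive (K, R): Lys7, Arg13, Arg21, Arg22 → +4.
Negative (D, E): Glu1 → −1.
The N-terminus (+1) and C-terminus (−1) cancel.
Net charge = (+4) + (−1) = +3.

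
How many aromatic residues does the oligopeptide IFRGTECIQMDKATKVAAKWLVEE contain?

2

The aromatic amino acids are Phe (F, benzyl), Trp (W, indole), and Tyr (Y, phenol).
Matching residues: F2, W20.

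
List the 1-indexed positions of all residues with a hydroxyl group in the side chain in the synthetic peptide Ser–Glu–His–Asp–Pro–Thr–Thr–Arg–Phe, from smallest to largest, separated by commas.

S, T, and Y are the three residues with a side-chain hydroxyl.
Matching residues: Ser1, Thr6, Thr7.

1, 6, 7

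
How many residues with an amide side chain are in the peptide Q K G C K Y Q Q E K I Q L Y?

4

The amide-side-chain residues are Asn (N) and Gln (Q).
Matching residues: Q1, Q7, Q8, Q12.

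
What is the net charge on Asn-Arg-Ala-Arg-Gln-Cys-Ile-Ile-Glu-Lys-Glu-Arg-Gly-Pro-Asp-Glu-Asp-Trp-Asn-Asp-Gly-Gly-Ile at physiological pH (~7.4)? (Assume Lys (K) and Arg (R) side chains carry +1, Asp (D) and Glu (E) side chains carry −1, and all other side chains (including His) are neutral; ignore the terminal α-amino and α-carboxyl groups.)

-2

Positive (K, R): Arg2, Arg4, Lys10, Arg12 → +4.
Negative (D, E): Glu9, Glu11, Asp15, Glu16, Asp17, Asp20 → −6.
Net charge = (+4) + (−6) = −2.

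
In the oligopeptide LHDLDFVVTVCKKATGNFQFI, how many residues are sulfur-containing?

Cysteine (C, thiol) and methionine (M, thioether) are the two sulfur-containing amino acids.
Matching residues: C11.

1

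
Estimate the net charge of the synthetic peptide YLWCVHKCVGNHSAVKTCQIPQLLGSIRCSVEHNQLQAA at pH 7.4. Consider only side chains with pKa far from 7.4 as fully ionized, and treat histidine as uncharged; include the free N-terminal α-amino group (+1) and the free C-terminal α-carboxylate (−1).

+2

Near pH 7.4, K and R contribute +1 each, D and E contribute −1 each, and every other side chain (His included, as stated) is uncharged.
Positive (K, R): K7, K16, R28 → +3.
Negative (D, E): E32 → −1.
The N-terminus (+1) and C-terminus (−1) cancel.
Net charge = (+3) + (−1) = +2.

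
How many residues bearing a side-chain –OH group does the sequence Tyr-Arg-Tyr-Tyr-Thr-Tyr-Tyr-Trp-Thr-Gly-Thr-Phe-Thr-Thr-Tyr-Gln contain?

S, T, and Y are the three residues with a side-chain hydroxyl.
Matching residues: Tyr1, Tyr3, Tyr4, Thr5, Tyr6, Tyr7, Thr9, Thr11, Thr13, Thr14, Tyr15.

11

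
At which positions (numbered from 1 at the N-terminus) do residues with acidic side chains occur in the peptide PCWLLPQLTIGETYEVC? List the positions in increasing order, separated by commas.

12, 15

Only D (aspartate) and E (glutamate) carry a side-chain carboxylic acid.
Matching residues: E12, E15.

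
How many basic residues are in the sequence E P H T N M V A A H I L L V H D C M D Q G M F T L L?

K, R, and H are the three residues with basic side chains (ε-amine, guanidinium, and imidazole respectively).
Matching residues: H3, H10, H15.

3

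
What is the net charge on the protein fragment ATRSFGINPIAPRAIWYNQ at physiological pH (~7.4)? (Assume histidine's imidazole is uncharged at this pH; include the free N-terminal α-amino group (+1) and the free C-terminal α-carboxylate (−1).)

The side chains ionized at physiological pH are Lys/Arg (+1) and Asp/Glu (−1); with His treated as neutral, nothing else contributes.
Positive (K, R): R3, R13 → +2.
Negative (D, E): none → −0.
The N-terminus (+1) and C-terminus (−1) cancel.
Net charge = (+2) + (−0) = +2.

+2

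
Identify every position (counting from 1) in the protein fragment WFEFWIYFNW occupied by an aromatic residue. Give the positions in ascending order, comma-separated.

The aromatic amino acids are Phe (F, benzyl), Trp (W, indole), and Tyr (Y, phenol).
Matching residues: W1, F2, F4, W5, Y7, F8, W10.

1, 2, 4, 5, 7, 8, 10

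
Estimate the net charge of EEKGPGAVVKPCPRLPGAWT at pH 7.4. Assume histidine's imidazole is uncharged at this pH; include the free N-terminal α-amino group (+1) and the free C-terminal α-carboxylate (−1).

+1

The side chains ionized at physiological pH are Lys/Arg (+1) and Asp/Glu (−1); with His treated as neutral, nothing else contributes.
Positive (K, R): K3, K10, R14 → +3.
Negative (D, E): E1, E2 → −2.
The N-terminus (+1) and C-terminus (−1) cancel.
Net charge = (+3) + (−2) = +1.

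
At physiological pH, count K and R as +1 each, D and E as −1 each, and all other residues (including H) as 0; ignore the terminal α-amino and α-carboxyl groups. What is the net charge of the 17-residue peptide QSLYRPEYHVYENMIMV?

-1

Positive (K, R): R5 → +1.
Negative (D, E): E7, E12 → −2.
Net charge = (+1) + (−2) = −1.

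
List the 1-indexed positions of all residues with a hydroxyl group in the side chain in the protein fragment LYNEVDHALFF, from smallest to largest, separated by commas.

2

S, T, and Y are the three residues with a side-chain hydroxyl.
Matching residues: Y2.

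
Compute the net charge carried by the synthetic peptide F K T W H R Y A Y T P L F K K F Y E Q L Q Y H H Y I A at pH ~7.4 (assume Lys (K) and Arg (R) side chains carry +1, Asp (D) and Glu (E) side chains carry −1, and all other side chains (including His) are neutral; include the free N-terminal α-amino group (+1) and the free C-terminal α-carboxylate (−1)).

+3

Positive (K, R): K2, R6, K14, K15 → +4.
Negative (D, E): E18 → −1.
The N-terminus (+1) and C-terminus (−1) cancel.
Net charge = (+4) + (−1) = +3.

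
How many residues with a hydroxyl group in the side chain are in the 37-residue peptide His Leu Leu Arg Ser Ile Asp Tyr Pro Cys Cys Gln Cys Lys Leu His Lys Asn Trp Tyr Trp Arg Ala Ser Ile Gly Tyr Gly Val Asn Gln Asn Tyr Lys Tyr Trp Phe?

7

Serine (S), threonine (T), and tyrosine (Y) each carry a hydroxyl group on the side chain.
Matching residues: Ser5, Tyr8, Tyr20, Ser24, Tyr27, Tyr33, Tyr35.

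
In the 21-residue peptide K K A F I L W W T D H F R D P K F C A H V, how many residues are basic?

6

Lysine (K), arginine (R), and histidine (H) have basic, nitrogen-containing side chains.
Matching residues: K1, K2, H11, R13, K16, H20.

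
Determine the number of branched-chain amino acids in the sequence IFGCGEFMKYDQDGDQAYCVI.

V, L, and I make up the branched-chain aliphatic group.
Matching residues: I1, V20, I21.

3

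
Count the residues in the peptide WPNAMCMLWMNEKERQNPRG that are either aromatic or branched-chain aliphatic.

3

Aromatic: F, W, Y. Branched-chain aliphatic: I, L, V.
Aromatic residues here: W1, W9 (2).
Branched-chain aliphatic residues here: L8 (1).
The two groups share no amino acid, so total = 2 + 1 = 3.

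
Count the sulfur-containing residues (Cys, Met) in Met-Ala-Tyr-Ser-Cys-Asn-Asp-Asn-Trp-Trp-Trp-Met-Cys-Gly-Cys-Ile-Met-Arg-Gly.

6

Matching residues: Met1, Cys5, Met12, Cys13, Cys15, Met17.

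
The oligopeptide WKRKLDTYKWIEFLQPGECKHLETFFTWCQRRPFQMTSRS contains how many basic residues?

Lysine (K), arginine (R), and histidine (H) have basic, nitrogen-containing side chains.
Matching residues: K2, R3, K4, K9, K20, H21, R31, R32, R39.

9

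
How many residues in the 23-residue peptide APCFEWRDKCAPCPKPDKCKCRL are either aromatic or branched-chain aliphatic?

Aromatic: F, W, Y. Branched-chain aliphatic: I, L, V.
Aromatic residues here: F4, W6 (2).
Branched-chain aliphatic residues here: L23 (1).
The two groups share no amino acid, so total = 2 + 1 = 3.

3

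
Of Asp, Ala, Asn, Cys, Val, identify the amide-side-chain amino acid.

The amide-side-chain residues are Asn (N) and Gln (Q).
Of the listed options, only Asn belongs to this group.

Asn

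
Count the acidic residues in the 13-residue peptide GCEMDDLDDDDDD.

9

The acidic residues are Asp (D) and Glu (E), whose side chains end in a carboxylate group.
Matching residues: E3, D5, D6, D8, D9, D10, D11, D12, D13.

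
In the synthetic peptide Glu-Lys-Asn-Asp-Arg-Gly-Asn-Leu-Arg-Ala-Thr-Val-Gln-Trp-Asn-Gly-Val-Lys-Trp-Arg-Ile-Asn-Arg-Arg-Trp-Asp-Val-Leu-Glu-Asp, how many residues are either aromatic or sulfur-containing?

Aromatic: F, W, Y. Sulfur-containing: C, M.
Aromatic residues here: Trp14, Trp19, Trp25 (3).
Sulfur-containing residues here: none (0).
The two groups share no amino acid, so total = 3 + 0 = 3.

3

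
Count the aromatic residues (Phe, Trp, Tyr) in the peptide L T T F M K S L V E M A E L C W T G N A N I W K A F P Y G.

5

Matching residues: F4, W16, W23, F26, Y28.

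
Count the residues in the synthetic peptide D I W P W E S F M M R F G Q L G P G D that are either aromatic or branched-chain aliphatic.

6

Aromatic: F, W, Y. Branched-chain aliphatic: I, L, V.
Aromatic residues here: W3, W5, F8, F12 (4).
Branched-chain aliphatic residues here: I2, L15 (2).
The two groups share no amino acid, so total = 4 + 2 = 6.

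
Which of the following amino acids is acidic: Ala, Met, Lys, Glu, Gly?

Glu

The acidic residues are Asp (D) and Glu (E), whose side chains end in a carboxylate group.
Of the listed options, only Glu belongs to this group.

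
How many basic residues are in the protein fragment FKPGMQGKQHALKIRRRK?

8

Lysine (K), arginine (R), and histidine (H) have basic, nitrogen-containing side chains.
Matching residues: K2, K8, H10, K13, R15, R16, R17, K18.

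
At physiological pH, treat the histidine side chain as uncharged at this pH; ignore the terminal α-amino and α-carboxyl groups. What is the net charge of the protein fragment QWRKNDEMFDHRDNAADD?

The side chains ionized at physiological pH are Lys/Arg (+1) and Asp/Glu (−1); with His treated as neutral, nothing else contributes.
Positive (K, R): R3, K4, R12 → +3.
Negative (D, E): D6, E7, D10, D13, D17, D18 → −6.
Net charge = (+3) + (−6) = −3.

-3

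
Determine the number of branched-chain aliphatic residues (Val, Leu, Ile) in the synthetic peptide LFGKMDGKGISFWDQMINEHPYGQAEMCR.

3

Matching residues: L1, I10, I17.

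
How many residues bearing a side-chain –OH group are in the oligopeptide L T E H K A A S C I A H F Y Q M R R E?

Serine (S), threonine (T), and tyrosine (Y) each carry a hydroxyl group on the side chain.
Matching residues: T2, S8, Y14.

3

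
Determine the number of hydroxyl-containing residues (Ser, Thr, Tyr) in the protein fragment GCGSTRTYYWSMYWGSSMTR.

Matching residues: S4, T5, T7, Y8, Y9, S11, Y13, S16, S17, T19.

10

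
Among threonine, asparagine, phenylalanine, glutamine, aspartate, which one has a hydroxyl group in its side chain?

Serine (S), threonine (T), and tyrosine (Y) each carry a hydroxyl group on the side chain.
Of the listed options, only threonine belongs to this group.

threonine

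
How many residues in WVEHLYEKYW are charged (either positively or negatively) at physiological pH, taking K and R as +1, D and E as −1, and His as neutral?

Charged side chains at pH ~7.4: K, R (positive); D, E (negative).
Matching residues: E3, E7, K8.

3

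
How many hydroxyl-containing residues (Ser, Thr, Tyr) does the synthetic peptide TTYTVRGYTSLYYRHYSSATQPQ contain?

13

Matching residues: T1, T2, Y3, T4, Y8, T9, S10, Y12, Y13, Y16, S17, S18, T20.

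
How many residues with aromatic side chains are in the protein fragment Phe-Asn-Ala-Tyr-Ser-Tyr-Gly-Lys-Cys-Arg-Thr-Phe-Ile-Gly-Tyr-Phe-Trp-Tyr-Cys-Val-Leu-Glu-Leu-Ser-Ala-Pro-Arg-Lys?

Phenylalanine (F), tryptophan (W), and tyrosine (Y) have aromatic ring side chains.
Matching residues: Phe1, Tyr4, Tyr6, Phe12, Tyr15, Phe16, Trp17, Tyr18.

8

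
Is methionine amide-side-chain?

Asparagine (N) and glutamine (Q) have uncharged amide side chains.
Methionine is not in this group.

No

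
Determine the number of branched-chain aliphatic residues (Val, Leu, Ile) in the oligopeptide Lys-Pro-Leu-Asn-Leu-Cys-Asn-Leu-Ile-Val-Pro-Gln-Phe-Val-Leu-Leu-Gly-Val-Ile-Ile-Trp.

Matching residues: Leu3, Leu5, Leu8, Ile9, Val10, Val14, Leu15, Leu16, Val18, Ile19, Ile20.

11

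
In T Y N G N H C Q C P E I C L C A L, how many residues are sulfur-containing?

4

The sulfur-bearing residues are cysteine (–SH) and methionine (–S–CH₃).
Matching residues: C7, C9, C13, C15.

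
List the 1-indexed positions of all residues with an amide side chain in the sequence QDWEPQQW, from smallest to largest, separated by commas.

1, 6, 7

Asparagine (N) and glutamine (Q) have uncharged amide side chains.
Matching residues: Q1, Q6, Q7.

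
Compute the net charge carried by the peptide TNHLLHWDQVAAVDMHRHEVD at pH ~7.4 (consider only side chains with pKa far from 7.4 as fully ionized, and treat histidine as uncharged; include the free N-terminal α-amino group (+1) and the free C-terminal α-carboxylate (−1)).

-3

At pH ~7.4 the Lys and Arg side chains are protonated (+1), the Asp and Glu side chains are deprotonated (−1), and with His taken as neutral all other side chains carry no charge.
Positive (K, R): R17 → +1.
Negative (D, E): D8, D14, E19, D21 → −4.
The N-terminus (+1) and C-terminus (−1) cancel.
Net charge = (+1) + (−4) = −3.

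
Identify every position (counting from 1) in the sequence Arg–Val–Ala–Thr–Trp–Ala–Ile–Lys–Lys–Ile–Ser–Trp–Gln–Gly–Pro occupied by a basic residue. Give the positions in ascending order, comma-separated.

The basic amino acids are Lys (K), Arg (R), and His (H).
Matching residues: Arg1, Lys8, Lys9.

1, 8, 9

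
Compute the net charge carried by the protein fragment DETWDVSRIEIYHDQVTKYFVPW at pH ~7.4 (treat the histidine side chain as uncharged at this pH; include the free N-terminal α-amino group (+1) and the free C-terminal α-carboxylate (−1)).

-3

Near pH 7.4, K and R contribute +1 each, D and E contribute −1 each, and every other side chain (His included, as stated) is uncharged.
Positive (K, R): R8, K18 → +2.
Negative (D, E): D1, E2, D5, E10, D14 → −5.
The N-terminus (+1) and C-terminus (−1) cancel.
Net charge = (+2) + (−5) = −3.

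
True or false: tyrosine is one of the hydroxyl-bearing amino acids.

True

Serine (S), threonine (T), and tyrosine (Y) each carry a hydroxyl group on the side chain.
Tyrosine is in this group.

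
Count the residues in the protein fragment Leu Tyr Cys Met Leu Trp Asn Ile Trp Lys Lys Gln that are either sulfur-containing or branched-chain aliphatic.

5

Sulfur-containing: C, M. Branched-chain aliphatic: I, L, V.
Sulfur-containing residues here: Cys3, Met4 (2).
Branched-chain aliphatic residues here: Leu1, Leu5, Ile8 (3).
The two groups share no amino acid, so total = 2 + 3 = 5.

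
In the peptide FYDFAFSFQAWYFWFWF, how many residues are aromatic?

The aromatic amino acids are Phe (F, benzyl), Trp (W, indole), and Tyr (Y, phenol).
Matching residues: F1, Y2, F4, F6, F8, W11, Y12, F13, W14, F15, W16, F17.

12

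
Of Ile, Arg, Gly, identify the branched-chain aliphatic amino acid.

Ile

The BCAAs are Val, Leu, and Ile — aliphatic side chains with a branch point.
Of the listed options, only Ile belongs to this group.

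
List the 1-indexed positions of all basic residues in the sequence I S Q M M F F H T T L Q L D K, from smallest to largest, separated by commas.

Lysine (K), arginine (R), and histidine (H) have basic, nitrogen-containing side chains.
Matching residues: H8, K15.

8, 15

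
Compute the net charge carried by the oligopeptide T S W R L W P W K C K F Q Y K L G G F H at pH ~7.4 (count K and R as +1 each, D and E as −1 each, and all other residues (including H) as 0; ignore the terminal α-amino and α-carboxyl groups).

Positive (K, R): R4, K9, K11, K15 → +4.
Negative (D, E): none → −0.
Net charge = (+4) + (−0) = +4.

+4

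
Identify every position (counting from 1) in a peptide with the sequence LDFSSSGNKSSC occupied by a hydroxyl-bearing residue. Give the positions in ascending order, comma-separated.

4, 5, 6, 10, 11

Serine (S), threonine (T), and tyrosine (Y) each carry a hydroxyl group on the side chain.
Matching residues: S4, S5, S6, S10, S11.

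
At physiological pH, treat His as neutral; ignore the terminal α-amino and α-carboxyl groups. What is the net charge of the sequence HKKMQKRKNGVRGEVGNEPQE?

The side chains ionized at physiological pH are Lys/Arg (+1) and Asp/Glu (−1); with His treated as neutral, nothing else contributes.
Positive (K, R): K2, K3, K6, R7, K8, R12 → +6.
Negative (D, E): E14, E18, E21 → −3.
Net charge = (+6) + (−3) = +3.

+3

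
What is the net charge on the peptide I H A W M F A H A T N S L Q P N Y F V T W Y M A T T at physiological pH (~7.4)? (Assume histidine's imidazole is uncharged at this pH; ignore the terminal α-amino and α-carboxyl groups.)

0

The side chains ionized at physiological pH are Lys/Arg (+1) and Asp/Glu (−1); with His treated as neutral, nothing else contributes.
Positive (K, R): none → +0.
Negative (D, E): none → −0.
Net charge = (+0) + (−0) = 0.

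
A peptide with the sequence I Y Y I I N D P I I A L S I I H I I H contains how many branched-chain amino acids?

V, L, and I make up the branched-chain aliphatic group.
Matching residues: I1, I4, I5, I9, I10, L12, I14, I15, I17, I18.

10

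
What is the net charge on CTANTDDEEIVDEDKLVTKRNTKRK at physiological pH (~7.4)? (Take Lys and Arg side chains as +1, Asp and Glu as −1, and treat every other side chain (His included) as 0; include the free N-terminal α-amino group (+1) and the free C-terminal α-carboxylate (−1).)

Positive (K, R): K15, K19, R20, K23, R24, K25 → +6.
Negative (D, E): D6, D7, E8, E9, D12, E13, D14 → −7.
The N-terminus (+1) and C-terminus (−1) cancel.
Net charge = (+6) + (−7) = −1.

-1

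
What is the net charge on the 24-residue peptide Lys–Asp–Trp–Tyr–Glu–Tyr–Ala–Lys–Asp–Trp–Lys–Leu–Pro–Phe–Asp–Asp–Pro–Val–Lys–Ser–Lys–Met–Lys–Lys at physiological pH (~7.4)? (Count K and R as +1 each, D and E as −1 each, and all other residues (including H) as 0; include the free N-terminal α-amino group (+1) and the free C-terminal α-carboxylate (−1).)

Positive (K, R): Lys1, Lys8, Lys11, Lys19, Lys21, Lys23, Lys24 → +7.
Negative (D, E): Asp2, Glu5, Asp9, Asp15, Asp16 → −5.
The N-terminus (+1) and C-terminus (−1) cancel.
Net charge = (+7) + (−5) = +2.

+2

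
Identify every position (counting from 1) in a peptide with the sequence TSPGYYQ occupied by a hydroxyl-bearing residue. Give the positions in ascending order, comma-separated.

S, T, and Y are the three residues with a side-chain hydroxyl.
Matching residues: T1, S2, Y5, Y6.

1, 2, 5, 6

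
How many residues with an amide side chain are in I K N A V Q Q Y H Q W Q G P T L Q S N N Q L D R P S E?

9

Asparagine (N) and glutamine (Q) have uncharged amide side chains.
Matching residues: N3, Q6, Q7, Q10, Q12, Q17, N19, N20, Q21.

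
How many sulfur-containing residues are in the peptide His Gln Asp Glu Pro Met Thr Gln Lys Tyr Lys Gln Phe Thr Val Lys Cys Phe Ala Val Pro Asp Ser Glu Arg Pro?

Only Cys (C) and Met (M) have a sulfur atom in the side chain.
Matching residues: Met6, Cys17.

2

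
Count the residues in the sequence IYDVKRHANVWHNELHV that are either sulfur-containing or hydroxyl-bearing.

Sulfur-containing: C, M. Hydroxyl-bearing: S, T, Y.
Sulfur-containing residues here: none (0).
Hydroxyl-bearing residues here: Y2 (1).
The two groups share no amino acid, so total = 0 + 1 = 1.

1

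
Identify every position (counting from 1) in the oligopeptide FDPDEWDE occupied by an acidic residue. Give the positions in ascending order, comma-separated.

The acidic residues are Asp (D) and Glu (E), whose side chains end in a carboxylate group.
Matching residues: D2, D4, E5, D7, E8.

2, 4, 5, 7, 8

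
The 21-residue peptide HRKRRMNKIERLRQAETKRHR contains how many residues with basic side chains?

The basic amino acids are Lys (K), Arg (R), and His (H).
Matching residues: H1, R2, K3, R4, R5, K8, R11, R13, K18, R19, H20, R21.

12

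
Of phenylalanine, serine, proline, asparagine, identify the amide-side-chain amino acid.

asparagine

Only N (asparagine) and Q (glutamine) carry a side-chain carboxamide.
Of the listed options, only asparagine belongs to this group.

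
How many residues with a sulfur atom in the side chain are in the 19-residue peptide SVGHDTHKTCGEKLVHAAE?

Only Cys (C) and Met (M) have a sulfur atom in the side chain.
Matching residues: C10.

1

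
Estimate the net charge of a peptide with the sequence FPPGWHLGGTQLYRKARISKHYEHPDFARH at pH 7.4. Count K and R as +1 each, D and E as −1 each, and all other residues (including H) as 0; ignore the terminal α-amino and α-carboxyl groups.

Positive (K, R): R14, K15, R17, K20, R29 → +5.
Negative (D, E): E23, D26 → −2.
Net charge = (+5) + (−2) = +3.

+3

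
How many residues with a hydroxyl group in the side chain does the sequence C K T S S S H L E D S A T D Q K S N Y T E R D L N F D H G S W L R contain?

Serine (S), threonine (T), and tyrosine (Y) each carry a hydroxyl group on the side chain.
Matching residues: T3, S4, S5, S6, S11, T13, S17, Y19, T20, S30.

10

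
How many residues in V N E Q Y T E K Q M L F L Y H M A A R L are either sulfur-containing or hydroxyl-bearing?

Sulfur-containing: C, M. Hydroxyl-bearing: S, T, Y.
Sulfur-containing residues here: M10, M16 (2).
Hydroxyl-bearing residues here: Y5, T6, Y14 (3).
The two groups share no amino acid, so total = 2 + 3 = 5.

5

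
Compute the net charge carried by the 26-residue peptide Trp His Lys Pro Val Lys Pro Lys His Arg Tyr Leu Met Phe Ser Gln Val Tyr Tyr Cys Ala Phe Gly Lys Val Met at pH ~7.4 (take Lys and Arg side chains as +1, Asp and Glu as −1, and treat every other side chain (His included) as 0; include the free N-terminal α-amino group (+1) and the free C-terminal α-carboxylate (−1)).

Positive (K, R): Lys3, Lys6, Lys8, Arg10, Lys24 → +5.
Negative (D, E): none → −0.
The N-terminus (+1) and C-terminus (−1) cancel.
Net charge = (+5) + (−0) = +5.

+5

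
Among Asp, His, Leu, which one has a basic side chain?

His

Lysine (K), arginine (R), and histidine (H) have basic, nitrogen-containing side chains.
Of the listed options, only His belongs to this group.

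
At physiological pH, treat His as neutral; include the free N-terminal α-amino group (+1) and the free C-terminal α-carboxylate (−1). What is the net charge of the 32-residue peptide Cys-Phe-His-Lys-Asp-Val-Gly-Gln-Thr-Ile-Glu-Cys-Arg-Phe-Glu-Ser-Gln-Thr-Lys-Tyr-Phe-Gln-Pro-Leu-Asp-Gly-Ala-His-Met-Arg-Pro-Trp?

0

Near pH 7.4, K and R contribute +1 each, D and E contribute −1 each, and every other side chain (His included, as stated) is uncharged.
Positive (K, R): Lys4, Arg13, Lys19, Arg30 → +4.
Negative (D, E): Asp5, Glu11, Glu15, Asp25 → −4.
The N-terminus (+1) and C-terminus (−1) cancel.
Net charge = (+4) + (−4) = 0.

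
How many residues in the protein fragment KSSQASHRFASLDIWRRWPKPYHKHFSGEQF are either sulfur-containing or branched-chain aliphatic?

2

Sulfur-containing: C, M. Branched-chain aliphatic: I, L, V.
Sulfur-containing residues here: none (0).
Branched-chain aliphatic residues here: L12, I14 (2).
The two groups share no amino acid, so total = 0 + 2 = 2.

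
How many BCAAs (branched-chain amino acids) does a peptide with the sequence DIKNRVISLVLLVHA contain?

Valine (V), leucine (L), and isoleucine (I) are the branched-chain amino acids.
Matching residues: I2, V6, I7, L9, V10, L11, L12, V13.

8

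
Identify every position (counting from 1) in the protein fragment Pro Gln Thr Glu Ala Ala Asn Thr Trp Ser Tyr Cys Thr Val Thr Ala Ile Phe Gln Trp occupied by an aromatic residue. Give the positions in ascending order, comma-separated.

9, 11, 18, 20

F, W, and Y each carry an aromatic ring on the side chain.
Matching residues: Trp9, Tyr11, Phe18, Trp20.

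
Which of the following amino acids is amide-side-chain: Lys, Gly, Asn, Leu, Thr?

Asn

Asparagine (N) and glutamine (Q) have uncharged amide side chains.
Of the listed options, only Asn belongs to this group.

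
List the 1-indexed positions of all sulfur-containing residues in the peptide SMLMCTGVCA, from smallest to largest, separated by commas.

The sulfur-bearing residues are cysteine (–SH) and methionine (–S–CH₃).
Matching residues: M2, M4, C5, C9.

2, 4, 5, 9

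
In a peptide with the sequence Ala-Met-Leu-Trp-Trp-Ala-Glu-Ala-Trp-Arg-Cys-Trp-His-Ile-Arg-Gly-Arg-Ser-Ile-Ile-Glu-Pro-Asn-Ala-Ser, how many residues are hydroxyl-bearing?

2

Serine (S), threonine (T), and tyrosine (Y) each carry a hydroxyl group on the side chain.
Matching residues: Ser18, Ser25.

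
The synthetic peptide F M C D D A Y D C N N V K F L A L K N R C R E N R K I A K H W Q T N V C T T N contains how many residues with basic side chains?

K, R, and H are the three residues with basic side chains (ε-amine, guanidinium, and imidazole respectively).
Matching residues: K13, K18, R20, R22, R25, K26, K29, H30.

8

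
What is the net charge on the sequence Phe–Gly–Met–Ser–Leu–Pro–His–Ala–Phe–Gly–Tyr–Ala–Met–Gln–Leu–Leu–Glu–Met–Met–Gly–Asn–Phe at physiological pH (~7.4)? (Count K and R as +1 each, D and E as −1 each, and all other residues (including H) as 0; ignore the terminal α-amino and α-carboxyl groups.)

-1

Positive (K, R): none → +0.
Negative (D, E): Glu17 → −1.
Net charge = (+0) + (−1) = −1.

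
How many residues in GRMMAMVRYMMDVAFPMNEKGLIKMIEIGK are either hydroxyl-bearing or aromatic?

2

Hydroxyl-bearing: S, T, Y. Aromatic: F, W, Y.
Hydroxyl-bearing residues here: Y9 (1).
Aromatic residues here: Y9, F15 (2).
Y is in both groups, so the 1 Y residue must not be double-counted.
Total = 1 + 2 − 1 = 2.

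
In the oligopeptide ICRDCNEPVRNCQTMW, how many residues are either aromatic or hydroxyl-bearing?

Aromatic: F, W, Y. Hydroxyl-bearing: S, T, Y.
Aromatic residues here: W16 (1).
Hydroxyl-bearing residues here: T14 (1).
(Y belongs to both groups, but none appear in this sequence.) Total = 1 + 1 = 2.

2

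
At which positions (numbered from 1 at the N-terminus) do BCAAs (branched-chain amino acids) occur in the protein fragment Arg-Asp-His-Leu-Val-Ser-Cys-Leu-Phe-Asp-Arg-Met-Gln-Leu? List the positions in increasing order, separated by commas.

Valine (V), leucine (L), and isoleucine (I) are the branched-chain amino acids.
Matching residues: Leu4, Val5, Leu8, Leu14.

4, 5, 8, 14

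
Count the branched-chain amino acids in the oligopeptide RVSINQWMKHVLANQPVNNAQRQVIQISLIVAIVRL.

V, L, and I make up the branched-chain aliphatic group.
Matching residues: V2, I4, V11, L12, V17, V24, I25, I27, L29, I30, V31, I33, V34, L36.

14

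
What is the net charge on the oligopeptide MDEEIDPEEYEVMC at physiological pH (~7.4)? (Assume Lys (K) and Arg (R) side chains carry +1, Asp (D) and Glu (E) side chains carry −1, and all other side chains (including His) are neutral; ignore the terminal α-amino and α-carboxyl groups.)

Positive (K, R): none → +0.
Negative (D, E): D2, E3, E4, D6, E8, E9, E11 → −7.
Net charge = (+0) + (−7) = −7.

-7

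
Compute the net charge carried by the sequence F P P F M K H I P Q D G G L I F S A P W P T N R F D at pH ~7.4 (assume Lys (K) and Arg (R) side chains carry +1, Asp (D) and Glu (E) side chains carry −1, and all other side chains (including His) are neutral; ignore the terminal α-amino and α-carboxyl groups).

0

Positive (K, R): K6, R24 → +2.
Negative (D, E): D11, D26 → −2.
Net charge = (+2) + (−2) = 0.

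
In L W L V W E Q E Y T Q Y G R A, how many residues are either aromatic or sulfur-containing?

4

Aromatic: F, W, Y. Sulfur-containing: C, M.
Aromatic residues here: W2, W5, Y9, Y12 (4).
Sulfur-containing residues here: none (0).
The two groups share no amino acid, so total = 4 + 0 = 4.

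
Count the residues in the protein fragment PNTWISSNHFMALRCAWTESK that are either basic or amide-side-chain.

Basic: H, K, R. Amide-side-chain: N, Q.
Basic residues here: H9, R14, K21 (3).
Amide-side-chain residues here: N2, N8 (2).
The two groups share no amino acid, so total = 3 + 2 = 5.

5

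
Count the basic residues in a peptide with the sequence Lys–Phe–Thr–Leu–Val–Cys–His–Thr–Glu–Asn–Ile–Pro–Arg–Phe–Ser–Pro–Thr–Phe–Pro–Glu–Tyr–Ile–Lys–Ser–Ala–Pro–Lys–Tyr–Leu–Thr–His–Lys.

K, R, and H are the three residues with basic side chains (ε-amine, guanidinium, and imidazole respectively).
Matching residues: Lys1, His7, Arg13, Lys23, Lys27, His31, Lys32.

7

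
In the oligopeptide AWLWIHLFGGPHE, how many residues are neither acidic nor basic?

Acidic: D, E. Basic: K, R, H. All other residues are neither.
Matching residues: A1, W2, L3, W4, I5, L7, F8, G9, G10, P11.

10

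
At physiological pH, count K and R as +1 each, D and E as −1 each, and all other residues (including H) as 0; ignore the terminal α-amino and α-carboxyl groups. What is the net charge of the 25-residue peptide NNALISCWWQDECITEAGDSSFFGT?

-4

Positive (K, R): none → +0.
Negative (D, E): D11, E12, E16, D19 → −4.
Net charge = (+0) + (−4) = −4.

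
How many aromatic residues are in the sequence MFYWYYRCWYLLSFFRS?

9

Phenylalanine (F), tryptophan (W), and tyrosine (Y) have aromatic ring side chains.
Matching residues: F2, Y3, W4, Y5, Y6, W9, Y10, F14, F15.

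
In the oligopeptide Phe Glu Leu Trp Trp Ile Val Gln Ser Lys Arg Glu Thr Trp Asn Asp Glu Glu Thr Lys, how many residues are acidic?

5

Only D (aspartate) and E (glutamate) carry a side-chain carboxylic acid.
Matching residues: Glu2, Glu12, Asp16, Glu17, Glu18.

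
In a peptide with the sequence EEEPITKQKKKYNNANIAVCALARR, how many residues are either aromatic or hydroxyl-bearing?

Aromatic: F, W, Y. Hydroxyl-bearing: S, T, Y.
Aromatic residues here: Y12 (1).
Hydroxyl-bearing residues here: T6, Y12 (2).
Y is in both groups, so the 1 Y residue must not be double-counted.
Total = 1 + 2 − 1 = 2.

2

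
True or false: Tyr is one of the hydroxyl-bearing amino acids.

True

S, T, and Y are the three residues with a side-chain hydroxyl.
Tyrosine is in this group.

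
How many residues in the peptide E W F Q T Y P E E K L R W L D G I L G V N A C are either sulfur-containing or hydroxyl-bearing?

Sulfur-containing: C, M. Hydroxyl-bearing: S, T, Y.
Sulfur-containing residues here: C23 (1).
Hydroxyl-bearing residues here: T5, Y6 (2).
The two groups share no amino acid, so total = 1 + 2 = 3.

3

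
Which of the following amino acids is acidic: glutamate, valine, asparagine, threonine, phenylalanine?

glutamate

Aspartate (D) and glutamate (E) have carboxylic-acid side chains and are the acidic amino acids.
Of the listed options, only glutamate belongs to this group.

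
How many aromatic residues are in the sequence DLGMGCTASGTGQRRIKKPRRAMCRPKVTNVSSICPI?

Phenylalanine (F), tryptophan (W), and tyrosine (Y) have aromatic ring side chains.
None of the 37 residues belong to this group.

0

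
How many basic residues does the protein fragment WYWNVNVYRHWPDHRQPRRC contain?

6

K, R, and H are the three residues with basic side chains (ε-amine, guanidinium, and imidazole respectively).
Matching residues: R9, H10, H14, R15, R18, R19.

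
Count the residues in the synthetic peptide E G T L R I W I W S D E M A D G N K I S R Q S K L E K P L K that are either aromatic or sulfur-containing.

Aromatic: F, W, Y. Sulfur-containing: C, M.
Aromatic residues here: W7, W9 (2).
Sulfur-containing residues here: M13 (1).
The two groups share no amino acid, so total = 2 + 1 = 3.

3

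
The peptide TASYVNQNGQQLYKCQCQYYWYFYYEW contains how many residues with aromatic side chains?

10

Phenylalanine (F), tryptophan (W), and tyrosine (Y) have aromatic ring side chains.
Matching residues: Y4, Y13, Y19, Y20, W21, Y22, F23, Y24, Y25, W27.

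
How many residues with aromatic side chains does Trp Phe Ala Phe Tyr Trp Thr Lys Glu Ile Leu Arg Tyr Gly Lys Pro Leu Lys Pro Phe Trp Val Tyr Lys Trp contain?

10

The aromatic amino acids are Phe (F, benzyl), Trp (W, indole), and Tyr (Y, phenol).
Matching residues: Trp1, Phe2, Phe4, Tyr5, Trp6, Tyr13, Phe20, Trp21, Tyr23, Trp25.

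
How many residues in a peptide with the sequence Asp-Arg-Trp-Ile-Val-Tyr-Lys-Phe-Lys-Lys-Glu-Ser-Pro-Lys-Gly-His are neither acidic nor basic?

8

Acidic: D, E. Basic: K, R, H. All other residues are neither.
Matching residues: Trp3, Ile4, Val5, Tyr6, Phe8, Ser12, Pro13, Gly15.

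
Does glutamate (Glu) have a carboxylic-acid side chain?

Only D (aspartate) and E (glutamate) carry a side-chain carboxylic acid.
Glutamate is in this group.

Yes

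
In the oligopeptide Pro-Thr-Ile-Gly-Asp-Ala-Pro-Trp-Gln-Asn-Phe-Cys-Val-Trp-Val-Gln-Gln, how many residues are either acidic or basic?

1

Acidic: D, E. Basic: H, K, R.
Acidic residues here: Asp5 (1).
Basic residues here: none (0).
The two groups share no amino acid, so total = 1 + 0 = 1.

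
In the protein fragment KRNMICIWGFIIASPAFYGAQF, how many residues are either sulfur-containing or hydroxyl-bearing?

Sulfur-containing: C, M. Hydroxyl-bearing: S, T, Y.
Sulfur-containing residues here: M4, C6 (2).
Hydroxyl-bearing residues here: S14, Y18 (2).
The two groups share no amino acid, so total = 2 + 2 = 4.

4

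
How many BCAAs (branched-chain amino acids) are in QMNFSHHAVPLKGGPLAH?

3

V, L, and I make up the branched-chain aliphatic group.
Matching residues: V9, L11, L16.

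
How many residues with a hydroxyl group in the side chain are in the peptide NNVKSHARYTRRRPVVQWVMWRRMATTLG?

Serine (S), threonine (T), and tyrosine (Y) each carry a hydroxyl group on the side chain.
Matching residues: S5, Y9, T10, T26, T27.

5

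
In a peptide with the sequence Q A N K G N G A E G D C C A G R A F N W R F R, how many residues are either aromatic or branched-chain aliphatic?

Aromatic: F, W, Y. Branched-chain aliphatic: I, L, V.
Aromatic residues here: F18, W20, F22 (3).
Branched-chain aliphatic residues here: none (0).
The two groups share no amino acid, so total = 3 + 0 = 3.

3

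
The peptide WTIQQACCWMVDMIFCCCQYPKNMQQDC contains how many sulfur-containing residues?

9

Cysteine (C, thiol) and methionine (M, thioether) are the two sulfur-containing amino acids.
Matching residues: C7, C8, M10, M13, C16, C17, C18, M24, C28.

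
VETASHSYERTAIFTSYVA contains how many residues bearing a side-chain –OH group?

8

S, T, and Y are the three residues with a side-chain hydroxyl.
Matching residues: T3, S5, S7, Y8, T11, T15, S16, Y17.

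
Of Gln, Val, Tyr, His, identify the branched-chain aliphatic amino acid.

The BCAAs are Val, Leu, and Ile — aliphatic side chains with a branch point.
Of the listed options, only Val belongs to this group.

Val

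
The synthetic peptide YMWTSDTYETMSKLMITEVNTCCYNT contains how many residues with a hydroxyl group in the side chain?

11

S, T, and Y are the three residues with a side-chain hydroxyl.
Matching residues: Y1, T4, S5, T7, Y8, T10, S12, T17, T21, Y24, T26.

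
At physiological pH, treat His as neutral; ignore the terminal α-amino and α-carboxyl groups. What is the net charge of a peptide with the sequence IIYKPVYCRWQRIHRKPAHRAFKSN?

The side chains ionized at physiological pH are Lys/Arg (+1) and Asp/Glu (−1); with His treated as neutral, nothing else contributes.
Positive (K, R): K4, R9, R12, R15, K16, R20, K23 → +7.
Negative (D, E): none → −0.
Net charge = (+7) + (−0) = +7.

+7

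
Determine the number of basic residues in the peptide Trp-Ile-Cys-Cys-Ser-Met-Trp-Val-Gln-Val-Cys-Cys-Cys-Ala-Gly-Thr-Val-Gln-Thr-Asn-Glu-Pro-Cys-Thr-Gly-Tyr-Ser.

0

The basic amino acids are Lys (K), Arg (R), and His (H).
None of the 27 residues belong to this group.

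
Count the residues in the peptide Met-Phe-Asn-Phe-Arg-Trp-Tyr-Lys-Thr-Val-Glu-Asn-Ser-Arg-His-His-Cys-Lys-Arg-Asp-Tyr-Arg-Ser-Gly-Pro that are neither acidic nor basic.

15

Acidic: D, E. Basic: K, R, H. All other residues are neither.
Matching residues: Met1, Phe2, Asn3, Phe4, Trp6, Tyr7, Thr9, Val10, Asn12, Ser13, Cys17, Tyr21, Ser23, Gly24, Pro25.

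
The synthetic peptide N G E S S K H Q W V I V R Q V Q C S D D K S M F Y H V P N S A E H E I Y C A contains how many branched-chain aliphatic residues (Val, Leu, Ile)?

6

Matching residues: V10, I11, V12, V15, V27, I35.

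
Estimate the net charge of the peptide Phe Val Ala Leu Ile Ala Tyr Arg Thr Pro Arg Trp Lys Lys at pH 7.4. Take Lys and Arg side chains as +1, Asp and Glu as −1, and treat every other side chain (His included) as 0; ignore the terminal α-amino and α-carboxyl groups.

+4

Positive (K, R): Arg8, Arg11, Lys13, Lys14 → +4.
Negative (D, E): none → −0.
Net charge = (+4) + (−0) = +4.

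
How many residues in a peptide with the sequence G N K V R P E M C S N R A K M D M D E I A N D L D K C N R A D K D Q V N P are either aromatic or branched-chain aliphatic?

Aromatic: F, W, Y. Branched-chain aliphatic: I, L, V.
Aromatic residues here: none (0).
Branched-chain aliphatic residues here: V4, I20, L24, V35 (4).
The two groups share no amino acid, so total = 0 + 4 = 4.

4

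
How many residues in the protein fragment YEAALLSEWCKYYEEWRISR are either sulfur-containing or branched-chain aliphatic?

Sulfur-containing: C, M. Branched-chain aliphatic: I, L, V.
Sulfur-containing residues here: C10 (1).
Branched-chain aliphatic residues here: L5, L6, I18 (3).
The two groups share no amino acid, so total = 1 + 3 = 4.

4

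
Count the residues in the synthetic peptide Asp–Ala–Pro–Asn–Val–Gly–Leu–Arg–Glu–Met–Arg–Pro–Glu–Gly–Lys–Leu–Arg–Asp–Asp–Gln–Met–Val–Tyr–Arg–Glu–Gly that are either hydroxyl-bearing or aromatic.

Hydroxyl-bearing: S, T, Y. Aromatic: F, W, Y.
Hydroxyl-bearing residues here: Tyr23 (1).
Aromatic residues here: Tyr23 (1).
Y is in both groups, so the 1 Y residue must not be double-counted.
Total = 1 + 1 − 1 = 1.

1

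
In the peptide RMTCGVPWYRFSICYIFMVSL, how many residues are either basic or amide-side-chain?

2

Basic: H, K, R. Amide-side-chain: N, Q.
Basic residues here: R1, R10 (2).
Amide-side-chain residues here: none (0).
The two groups share no amino acid, so total = 2 + 0 = 2.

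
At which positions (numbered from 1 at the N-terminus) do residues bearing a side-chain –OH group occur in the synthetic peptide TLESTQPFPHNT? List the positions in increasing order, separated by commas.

Serine (S), threonine (T), and tyrosine (Y) each carry a hydroxyl group on the side chain.
Matching residues: T1, S4, T5, T12.

1, 4, 5, 12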